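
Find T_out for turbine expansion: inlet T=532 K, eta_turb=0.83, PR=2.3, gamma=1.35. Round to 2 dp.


T_out = T_in * (1 - eta * (1 - PR^(-(gamma-1)/gamma)))
Exponent = -(1.35-1)/1.35 = -0.25925926
PR^exp = 2.3^(-0.25925926) = 0.80578413
Factor = 1 - 0.83*(1 - 0.80578413) = 0.83880083
T_out = 532 * 0.83880083 = 446.24 K


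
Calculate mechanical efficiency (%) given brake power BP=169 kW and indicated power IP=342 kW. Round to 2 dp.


eta_mech = (BP / IP) * 100
Ratio = 169 / 342 = 0.4942
eta_mech = 0.4942 * 100 = 49.42%


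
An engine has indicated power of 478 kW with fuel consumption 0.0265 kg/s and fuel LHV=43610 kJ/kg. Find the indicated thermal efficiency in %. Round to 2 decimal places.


eta_ith = (IP / (mf * LHV)) * 100
Denominator = 0.0265 * 43610 = 1155.6650 kW
eta_ith = (478 / 1155.6650) * 100 = 41.36%


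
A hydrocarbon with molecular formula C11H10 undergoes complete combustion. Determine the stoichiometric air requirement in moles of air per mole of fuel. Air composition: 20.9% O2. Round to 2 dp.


Balanced combustion: C11H10 + 13.5 O2 -> 11 CO2 + 5 H2O
O2 needed = C + H/4 = 11 + 10/4 = 13.50 moles
Air moles = O2 / 0.209 = 13.50 / 0.209 = 64.59 moles air


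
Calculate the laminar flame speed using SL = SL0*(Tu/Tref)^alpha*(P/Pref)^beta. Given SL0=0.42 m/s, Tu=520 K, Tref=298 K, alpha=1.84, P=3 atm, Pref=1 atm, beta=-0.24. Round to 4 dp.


SL = SL0 * (Tu/Tref)^alpha * (P/Pref)^beta
T ratio = 520/298 = 1.74496644
(T ratio)^alpha = 1.74496644^1.84 = 2.785404
(P/Pref)^beta = 3^(-0.24) = 0.768229
SL = 0.42 * 2.785404 * 0.768229 = 0.8987 m/s


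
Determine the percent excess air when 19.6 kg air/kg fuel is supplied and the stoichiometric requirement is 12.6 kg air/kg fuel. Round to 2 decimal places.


Excess air = actual - stoichiometric = 19.6 - 12.6 = 7.00 kg/kg fuel
Excess air % = (excess / stoich) * 100 = (7.00 / 12.6) * 100 = 55.56%


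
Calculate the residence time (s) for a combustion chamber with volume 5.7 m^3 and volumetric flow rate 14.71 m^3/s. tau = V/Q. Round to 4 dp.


tau = V / Q_flow
tau = 5.7 / 14.71 = 0.3875 s


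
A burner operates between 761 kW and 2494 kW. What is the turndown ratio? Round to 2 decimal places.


TDR = Q_max / Q_min
TDR = 2494 / 761 = 3.28


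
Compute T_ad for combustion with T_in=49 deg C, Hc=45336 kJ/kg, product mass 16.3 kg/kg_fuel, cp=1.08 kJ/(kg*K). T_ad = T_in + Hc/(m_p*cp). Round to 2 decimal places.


T_ad = T_in + Hc / (m_p * cp)
Denominator = 16.3 * 1.08 = 17.6040
Temperature rise = 45336 / 17.6040 = 2575.32 K
T_ad = 49 + 2575.32 = 2624.32 deg C


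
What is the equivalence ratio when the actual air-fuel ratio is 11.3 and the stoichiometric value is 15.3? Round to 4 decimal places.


phi = AFR_stoich / AFR_actual
phi = 15.3 / 11.3 = 1.3540


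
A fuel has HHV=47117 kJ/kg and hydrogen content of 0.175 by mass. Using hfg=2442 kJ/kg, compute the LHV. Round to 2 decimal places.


LHV = HHV - hfg * 9 * H
Water correction = 2442 * 9 * 0.175 = 3846.150 kJ/kg
LHV = 47117 - 3846.150 = 43270.85 kJ/kg


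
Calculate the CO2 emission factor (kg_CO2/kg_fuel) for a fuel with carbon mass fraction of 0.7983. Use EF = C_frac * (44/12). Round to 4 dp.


EF = C_frac * (M_CO2 / M_C)
EF = 0.7983 * (44/12)
EF = 0.7983 * 3.666667 = 2.9271 kg_CO2/kg_fuel


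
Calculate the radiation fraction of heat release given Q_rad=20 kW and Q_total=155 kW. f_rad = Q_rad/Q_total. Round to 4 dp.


f_rad = Q_rad / Q_total
f_rad = 20 / 155 = 0.1290


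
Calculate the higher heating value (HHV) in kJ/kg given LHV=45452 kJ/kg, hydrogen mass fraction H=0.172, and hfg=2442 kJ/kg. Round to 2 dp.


HHV = LHV + hfg * 9 * H
Water addition = 2442 * 9 * 0.172 = 3780.216 kJ/kg
HHV = 45452 + 3780.216 = 49232.22 kJ/kg


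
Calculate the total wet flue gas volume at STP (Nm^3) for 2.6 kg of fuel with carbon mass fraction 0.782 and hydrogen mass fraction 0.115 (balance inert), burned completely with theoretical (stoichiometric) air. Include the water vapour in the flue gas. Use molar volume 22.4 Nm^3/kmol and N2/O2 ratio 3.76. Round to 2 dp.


Per kg fuel: CO2 = (C/12 kmol)*22.4 = (0.782/12)*22.4 = 1.45973 Nm^3
Per kg fuel: H2O = (H/2 kmol)*22.4 = (0.115/2)*22.4 = 1.28800 Nm^3
O2 needed per kg fuel = C/12 + H/4 = 0.782/12 + 0.115/4 = 0.09391667 kmol
Per kg fuel: N2 = O2*3.76*22.4 = 0.09391667*3.76*22.4 = 7.91004 Nm^3
Total per kg = 1.45973 + 1.28800 + 7.91004 = 10.65777 Nm^3
Total = 10.65777 * 2.6 = 27.71 Nm^3


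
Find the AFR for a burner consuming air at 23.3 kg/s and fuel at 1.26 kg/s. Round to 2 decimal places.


AFR = m_air / m_fuel
AFR = 23.3 / 1.26 = 18.49


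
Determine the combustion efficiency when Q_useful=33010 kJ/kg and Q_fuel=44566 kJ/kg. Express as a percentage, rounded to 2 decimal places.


Efficiency = (Q_useful / Q_fuel) * 100
Efficiency = (33010 / 44566) * 100
Efficiency = 0.7407 * 100 = 74.07%


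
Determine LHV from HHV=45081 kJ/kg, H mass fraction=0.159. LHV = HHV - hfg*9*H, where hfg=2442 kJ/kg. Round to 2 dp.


LHV = HHV - hfg * 9 * H
Water correction = 2442 * 9 * 0.159 = 3494.502 kJ/kg
LHV = 45081 - 3494.502 = 41586.50 kJ/kg


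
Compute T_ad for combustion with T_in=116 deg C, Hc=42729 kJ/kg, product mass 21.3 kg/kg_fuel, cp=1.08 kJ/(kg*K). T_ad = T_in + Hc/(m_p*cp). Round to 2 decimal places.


T_ad = T_in + Hc / (m_p * cp)
Denominator = 21.3 * 1.08 = 23.0040
Temperature rise = 42729 / 23.0040 = 1857.46 K
T_ad = 116 + 1857.46 = 1973.46 deg C


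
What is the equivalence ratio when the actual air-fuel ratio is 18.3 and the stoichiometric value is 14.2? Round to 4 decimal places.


phi = AFR_stoich / AFR_actual
phi = 14.2 / 18.3 = 0.7760


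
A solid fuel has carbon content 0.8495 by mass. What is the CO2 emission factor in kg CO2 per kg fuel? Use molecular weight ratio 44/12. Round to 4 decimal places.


EF = C_frac * (M_CO2 / M_C)
EF = 0.8495 * (44/12)
EF = 0.8495 * 3.666667 = 3.1148 kg_CO2/kg_fuel


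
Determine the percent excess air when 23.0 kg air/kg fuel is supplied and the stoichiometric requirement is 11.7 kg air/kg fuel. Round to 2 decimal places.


Excess air = actual - stoichiometric = 23.0 - 11.7 = 11.30 kg/kg fuel
Excess air % = (excess / stoich) * 100 = (11.30 / 11.7) * 100 = 96.58%


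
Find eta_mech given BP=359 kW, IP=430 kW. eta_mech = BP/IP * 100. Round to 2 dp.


eta_mech = (BP / IP) * 100
Ratio = 359 / 430 = 0.8349
eta_mech = 0.8349 * 100 = 83.49%


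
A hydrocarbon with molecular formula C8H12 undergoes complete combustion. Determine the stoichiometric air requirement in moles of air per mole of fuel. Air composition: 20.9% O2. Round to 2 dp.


Balanced combustion: C8H12 + 11 O2 -> 8 CO2 + 6 H2O
O2 needed = C + H/4 = 8 + 12/4 = 11.00 moles
Air moles = O2 / 0.209 = 11.00 / 0.209 = 52.63 moles air


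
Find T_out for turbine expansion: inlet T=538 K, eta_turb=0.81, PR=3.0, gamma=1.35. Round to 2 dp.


T_out = T_in * (1 - eta * (1 - PR^(-(gamma-1)/gamma)))
Exponent = -(1.35-1)/1.35 = -0.25925926
PR^exp = 3.0^(-0.25925926) = 0.75214556
Factor = 1 - 0.81*(1 - 0.75214556) = 0.79923790
T_out = 538 * 0.79923790 = 429.99 K


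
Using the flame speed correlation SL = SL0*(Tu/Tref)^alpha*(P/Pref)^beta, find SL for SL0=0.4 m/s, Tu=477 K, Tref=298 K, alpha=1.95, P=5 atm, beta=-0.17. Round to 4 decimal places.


SL = SL0 * (Tu/Tref)^alpha * (P/Pref)^beta
T ratio = 477/298 = 1.60067114
(T ratio)^alpha = 1.60067114^1.95 = 2.502587
(P/Pref)^beta = 5^(-0.17) = 0.760633
SL = 0.4 * 2.502587 * 0.760633 = 0.7614 m/s


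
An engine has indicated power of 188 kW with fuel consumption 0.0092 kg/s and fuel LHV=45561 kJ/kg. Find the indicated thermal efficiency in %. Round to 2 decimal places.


eta_ith = (IP / (mf * LHV)) * 100
Denominator = 0.0092 * 45561 = 419.1612 kW
eta_ith = (188 / 419.1612) * 100 = 44.85%


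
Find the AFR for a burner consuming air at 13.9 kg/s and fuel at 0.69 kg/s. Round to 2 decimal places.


AFR = m_air / m_fuel
AFR = 13.9 / 0.69 = 20.14


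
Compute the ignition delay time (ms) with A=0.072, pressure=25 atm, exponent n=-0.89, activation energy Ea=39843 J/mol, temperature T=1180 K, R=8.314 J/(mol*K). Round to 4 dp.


tau = A * P^n * exp(Ea/(R*T))
P^n = 25^(-0.89) = 0.05699456
Ea/(R*T) = 39843/(8.314*1180) = 4.061253
exp(Ea/(R*T)) = 58.046976
tau = 0.072 * 0.05699456 * 58.046976 = 0.2382 ms


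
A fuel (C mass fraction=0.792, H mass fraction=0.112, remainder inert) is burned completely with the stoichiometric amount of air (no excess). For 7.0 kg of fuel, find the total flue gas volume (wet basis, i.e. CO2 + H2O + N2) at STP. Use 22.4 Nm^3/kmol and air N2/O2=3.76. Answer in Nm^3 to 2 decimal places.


Per kg fuel: CO2 = (C/12 kmol)*22.4 = (0.792/12)*22.4 = 1.47840 Nm^3
Per kg fuel: H2O = (H/2 kmol)*22.4 = (0.112/2)*22.4 = 1.25440 Nm^3
O2 needed per kg fuel = C/12 + H/4 = 0.792/12 + 0.112/4 = 0.09400000 kmol
Per kg fuel: N2 = O2*3.76*22.4 = 0.09400000*3.76*22.4 = 7.91706 Nm^3
Total per kg = 1.47840 + 1.25440 + 7.91706 = 10.64986 Nm^3
Total = 10.64986 * 7.0 = 74.55 Nm^3


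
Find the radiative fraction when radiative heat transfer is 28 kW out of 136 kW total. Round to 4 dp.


f_rad = Q_rad / Q_total
f_rad = 28 / 136 = 0.2059


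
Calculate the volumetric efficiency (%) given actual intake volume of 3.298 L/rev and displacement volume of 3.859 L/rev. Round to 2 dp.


eta_v = (V_actual / V_disp) * 100
Ratio = 3.298 / 3.859 = 0.8546
eta_v = 0.8546 * 100 = 85.46%


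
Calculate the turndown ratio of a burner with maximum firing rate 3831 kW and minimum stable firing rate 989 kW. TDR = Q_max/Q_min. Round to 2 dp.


TDR = Q_max / Q_min
TDR = 3831 / 989 = 3.87


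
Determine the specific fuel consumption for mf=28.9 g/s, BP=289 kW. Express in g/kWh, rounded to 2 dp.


SFC = (mf / BP) * 3600
Rate = 28.9 / 289 = 0.100000 g/(s*kW)
SFC = 0.100000 * 3600 = 360.00 g/kWh


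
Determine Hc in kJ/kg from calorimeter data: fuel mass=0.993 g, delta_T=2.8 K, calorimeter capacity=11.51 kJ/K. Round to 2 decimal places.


Hc = C_cal * delta_T / m_fuel
Q_released = 11.51 * 2.8 = 32.2280 kJ
m_fuel = 0.993 g = 0.993/1000 kg = 0.000993 kg
Hc = 32.2280 / 0.000993 = 32455.19 kJ/kg


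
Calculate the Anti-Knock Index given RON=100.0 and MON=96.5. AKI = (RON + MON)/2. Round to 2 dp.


AKI = (RON + MON) / 2
AKI = (100.0 + 96.5) / 2
AKI = 196.5 / 2 = 98.25


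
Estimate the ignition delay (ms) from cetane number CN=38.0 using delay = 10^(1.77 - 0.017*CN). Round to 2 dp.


delay = 10^(1.77 - 0.017*CN)
Exponent = 1.77 - 0.017*38.0 = 1.1240
delay = 10^1.1240 = 13.30 ms


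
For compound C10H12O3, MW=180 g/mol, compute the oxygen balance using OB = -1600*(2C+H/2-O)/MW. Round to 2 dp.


OB = -1600 * (2C + H/2 - O) / MW
Inner = 2*10 + 12/2 - 3 = 23.00
OB = -1600 * 23.00 / 180 = -204.44%


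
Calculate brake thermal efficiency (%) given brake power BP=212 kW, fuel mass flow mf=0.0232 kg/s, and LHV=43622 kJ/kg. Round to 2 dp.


eta_BTE = (BP / (mf * LHV)) * 100
Denominator = 0.0232 * 43622 = 1012.0304 kW
eta_BTE = (212 / 1012.0304) * 100 = 20.95%


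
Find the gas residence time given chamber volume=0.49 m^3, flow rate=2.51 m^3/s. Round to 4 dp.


tau = V / Q_flow
tau = 0.49 / 2.51 = 0.1952 s


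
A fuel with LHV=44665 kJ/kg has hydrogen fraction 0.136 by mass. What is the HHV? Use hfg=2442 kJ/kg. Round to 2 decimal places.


HHV = LHV + hfg * 9 * H
Water addition = 2442 * 9 * 0.136 = 2989.008 kJ/kg
HHV = 44665 + 2989.008 = 47654.01 kJ/kg


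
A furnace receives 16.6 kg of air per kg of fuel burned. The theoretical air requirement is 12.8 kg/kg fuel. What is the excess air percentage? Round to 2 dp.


Excess air = actual - stoichiometric = 16.6 - 12.8 = 3.80 kg/kg fuel
Excess air % = (excess / stoich) * 100 = (3.80 / 12.8) * 100 = 29.69%


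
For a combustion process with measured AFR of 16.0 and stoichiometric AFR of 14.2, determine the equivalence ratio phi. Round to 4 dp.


phi = AFR_stoich / AFR_actual
phi = 14.2 / 16.0 = 0.8875


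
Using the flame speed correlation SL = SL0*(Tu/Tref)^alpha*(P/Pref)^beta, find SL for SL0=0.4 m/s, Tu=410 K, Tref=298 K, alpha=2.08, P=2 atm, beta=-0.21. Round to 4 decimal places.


SL = SL0 * (Tu/Tref)^alpha * (P/Pref)^beta
T ratio = 410/298 = 1.37583893
(T ratio)^alpha = 1.37583893^2.08 = 1.941872
(P/Pref)^beta = 2^(-0.21) = 0.864537
SL = 0.4 * 1.941872 * 0.864537 = 0.6715 m/s


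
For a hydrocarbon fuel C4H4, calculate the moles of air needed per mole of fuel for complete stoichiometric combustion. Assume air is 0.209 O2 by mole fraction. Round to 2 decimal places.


Balanced combustion: C4H4 + 5 O2 -> 4 CO2 + 2 H2O
O2 needed = C + H/4 = 4 + 4/4 = 5.00 moles
Air moles = O2 / 0.209 = 5.00 / 0.209 = 23.92 moles air


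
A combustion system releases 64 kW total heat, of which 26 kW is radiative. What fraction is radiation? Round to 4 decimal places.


f_rad = Q_rad / Q_total
f_rad = 26 / 64 = 0.4063


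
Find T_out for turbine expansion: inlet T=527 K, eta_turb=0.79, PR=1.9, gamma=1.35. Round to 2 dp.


T_out = T_in * (1 - eta * (1 - PR^(-(gamma-1)/gamma)))
Exponent = -(1.35-1)/1.35 = -0.25925926
PR^exp = 1.9^(-0.25925926) = 0.84670193
Factor = 1 - 0.79*(1 - 0.84670193) = 0.87889452
T_out = 527 * 0.87889452 = 463.18 K


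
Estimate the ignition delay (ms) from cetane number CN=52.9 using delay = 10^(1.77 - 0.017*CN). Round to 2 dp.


delay = 10^(1.77 - 0.017*CN)
Exponent = 1.77 - 0.017*52.9 = 0.8707
delay = 10^0.8707 = 7.43 ms


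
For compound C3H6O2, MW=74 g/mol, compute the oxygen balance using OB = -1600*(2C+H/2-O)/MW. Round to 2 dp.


OB = -1600 * (2C + H/2 - O) / MW
Inner = 2*3 + 6/2 - 2 = 7.00
OB = -1600 * 7.00 / 74 = -151.35%


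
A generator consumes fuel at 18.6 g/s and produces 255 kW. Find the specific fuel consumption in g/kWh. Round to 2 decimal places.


SFC = (mf / BP) * 3600
Rate = 18.6 / 255 = 0.072941 g/(s*kW)
SFC = 0.072941 * 3600 = 262.59 g/kWh


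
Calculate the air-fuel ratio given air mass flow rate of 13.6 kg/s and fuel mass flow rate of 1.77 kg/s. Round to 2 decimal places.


AFR = m_air / m_fuel
AFR = 13.6 / 1.77 = 7.68


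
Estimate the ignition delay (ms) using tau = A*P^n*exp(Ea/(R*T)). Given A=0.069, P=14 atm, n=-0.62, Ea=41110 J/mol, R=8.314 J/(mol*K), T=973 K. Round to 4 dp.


tau = A * P^n * exp(Ea/(R*T))
P^n = 14^(-0.62) = 0.19471554
Ea/(R*T) = 41110/(8.314*973) = 5.081882
exp(Ea/(R*T)) = 161.076992
tau = 0.069 * 0.19471554 * 161.076992 = 2.1641 ms


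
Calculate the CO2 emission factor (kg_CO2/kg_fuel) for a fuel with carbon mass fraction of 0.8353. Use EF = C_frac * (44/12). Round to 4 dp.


EF = C_frac * (M_CO2 / M_C)
EF = 0.8353 * (44/12)
EF = 0.8353 * 3.666667 = 3.0628 kg_CO2/kg_fuel


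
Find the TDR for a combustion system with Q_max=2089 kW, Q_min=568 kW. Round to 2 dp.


TDR = Q_max / Q_min
TDR = 2089 / 568 = 3.68


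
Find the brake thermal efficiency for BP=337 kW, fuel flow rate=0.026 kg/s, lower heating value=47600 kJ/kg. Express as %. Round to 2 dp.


eta_BTE = (BP / (mf * LHV)) * 100
Denominator = 0.026 * 47600 = 1237.6000 kW
eta_BTE = (337 / 1237.6000) * 100 = 27.23%


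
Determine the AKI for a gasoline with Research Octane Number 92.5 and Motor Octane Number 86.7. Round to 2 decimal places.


AKI = (RON + MON) / 2
AKI = (92.5 + 86.7) / 2
AKI = 179.2 / 2 = 89.60


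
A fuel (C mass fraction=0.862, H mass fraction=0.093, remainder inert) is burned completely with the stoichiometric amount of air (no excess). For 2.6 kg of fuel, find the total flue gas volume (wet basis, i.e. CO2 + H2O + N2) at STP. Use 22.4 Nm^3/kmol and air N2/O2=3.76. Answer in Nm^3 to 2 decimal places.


Per kg fuel: CO2 = (C/12 kmol)*22.4 = (0.862/12)*22.4 = 1.60907 Nm^3
Per kg fuel: H2O = (H/2 kmol)*22.4 = (0.093/2)*22.4 = 1.04160 Nm^3
O2 needed per kg fuel = C/12 + H/4 = 0.862/12 + 0.093/4 = 0.09508333 kmol
Per kg fuel: N2 = O2*3.76*22.4 = 0.09508333*3.76*22.4 = 8.00830 Nm^3
Total per kg = 1.60907 + 1.04160 + 8.00830 = 10.65897 Nm^3
Total = 10.65897 * 2.6 = 27.71 Nm^3


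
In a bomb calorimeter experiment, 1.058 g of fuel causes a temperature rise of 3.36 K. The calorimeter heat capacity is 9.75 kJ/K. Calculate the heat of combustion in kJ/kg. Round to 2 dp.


Hc = C_cal * delta_T / m_fuel
Q_released = 9.75 * 3.36 = 32.7600 kJ
m_fuel = 1.058 g = 1.058/1000 kg = 0.001058 kg
Hc = 32.7600 / 0.001058 = 30964.08 kJ/kg


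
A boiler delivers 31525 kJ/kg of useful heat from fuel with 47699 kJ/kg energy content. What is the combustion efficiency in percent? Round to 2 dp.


Efficiency = (Q_useful / Q_fuel) * 100
Efficiency = (31525 / 47699) * 100
Efficiency = 0.6609 * 100 = 66.09%


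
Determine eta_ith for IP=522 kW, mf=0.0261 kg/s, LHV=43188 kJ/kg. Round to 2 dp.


eta_ith = (IP / (mf * LHV)) * 100
Denominator = 0.0261 * 43188 = 1127.2068 kW
eta_ith = (522 / 1127.2068) * 100 = 46.31%


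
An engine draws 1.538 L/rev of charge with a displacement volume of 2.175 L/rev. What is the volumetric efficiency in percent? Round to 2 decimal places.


eta_v = (V_actual / V_disp) * 100
Ratio = 1.538 / 2.175 = 0.7071
eta_v = 0.7071 * 100 = 70.71%


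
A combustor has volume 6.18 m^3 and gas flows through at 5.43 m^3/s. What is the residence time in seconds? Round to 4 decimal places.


tau = V / Q_flow
tau = 6.18 / 5.43 = 1.1381 s


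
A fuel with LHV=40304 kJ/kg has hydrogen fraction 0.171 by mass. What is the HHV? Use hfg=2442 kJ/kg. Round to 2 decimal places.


HHV = LHV + hfg * 9 * H
Water addition = 2442 * 9 * 0.171 = 3758.238 kJ/kg
HHV = 40304 + 3758.238 = 44062.24 kJ/kg


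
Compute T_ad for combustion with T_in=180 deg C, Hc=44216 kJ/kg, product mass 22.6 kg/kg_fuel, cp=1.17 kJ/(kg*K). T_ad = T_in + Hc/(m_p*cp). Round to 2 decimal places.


T_ad = T_in + Hc / (m_p * cp)
Denominator = 22.6 * 1.17 = 26.4420
Temperature rise = 44216 / 26.4420 = 1672.19 K
T_ad = 180 + 1672.19 = 1852.19 deg C


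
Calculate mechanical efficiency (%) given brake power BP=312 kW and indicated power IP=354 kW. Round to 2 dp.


eta_mech = (BP / IP) * 100
Ratio = 312 / 354 = 0.8814
eta_mech = 0.8814 * 100 = 88.14%


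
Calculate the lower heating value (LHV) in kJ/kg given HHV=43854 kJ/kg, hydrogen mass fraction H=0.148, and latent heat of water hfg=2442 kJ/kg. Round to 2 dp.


LHV = HHV - hfg * 9 * H
Water correction = 2442 * 9 * 0.148 = 3252.744 kJ/kg
LHV = 43854 - 3252.744 = 40601.26 kJ/kg


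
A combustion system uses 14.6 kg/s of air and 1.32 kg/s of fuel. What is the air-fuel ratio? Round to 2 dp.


AFR = m_air / m_fuel
AFR = 14.6 / 1.32 = 11.06


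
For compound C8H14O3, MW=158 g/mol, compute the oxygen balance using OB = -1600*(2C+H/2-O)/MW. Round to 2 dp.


OB = -1600 * (2C + H/2 - O) / MW
Inner = 2*8 + 14/2 - 3 = 20.00
OB = -1600 * 20.00 / 158 = -202.53%


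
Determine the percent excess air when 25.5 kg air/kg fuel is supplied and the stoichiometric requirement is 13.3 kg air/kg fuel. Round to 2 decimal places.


Excess air = actual - stoichiometric = 25.5 - 13.3 = 12.20 kg/kg fuel
Excess air % = (excess / stoich) * 100 = (12.20 / 13.3) * 100 = 91.73%


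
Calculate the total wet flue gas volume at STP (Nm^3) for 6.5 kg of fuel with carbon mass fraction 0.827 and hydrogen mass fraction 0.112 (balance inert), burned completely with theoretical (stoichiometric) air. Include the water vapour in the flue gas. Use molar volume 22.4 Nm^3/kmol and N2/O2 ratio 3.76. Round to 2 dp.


Per kg fuel: CO2 = (C/12 kmol)*22.4 = (0.827/12)*22.4 = 1.54373 Nm^3
Per kg fuel: H2O = (H/2 kmol)*22.4 = (0.112/2)*22.4 = 1.25440 Nm^3
O2 needed per kg fuel = C/12 + H/4 = 0.827/12 + 0.112/4 = 0.09691667 kmol
Per kg fuel: N2 = O2*3.76*22.4 = 0.09691667*3.76*22.4 = 8.16271 Nm^3
Total per kg = 1.54373 + 1.25440 + 8.16271 = 10.96084 Nm^3
Total = 10.96084 * 6.5 = 71.25 Nm^3


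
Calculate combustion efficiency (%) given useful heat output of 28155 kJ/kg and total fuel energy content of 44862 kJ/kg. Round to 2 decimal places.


Efficiency = (Q_useful / Q_fuel) * 100
Efficiency = (28155 / 44862) * 100
Efficiency = 0.6276 * 100 = 62.76%


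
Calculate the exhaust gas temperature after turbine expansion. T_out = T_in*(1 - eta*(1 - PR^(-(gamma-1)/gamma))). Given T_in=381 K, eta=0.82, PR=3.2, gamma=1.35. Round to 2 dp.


T_out = T_in * (1 - eta * (1 - PR^(-(gamma-1)/gamma)))
Exponent = -(1.35-1)/1.35 = -0.25925926
PR^exp = 3.2^(-0.25925926) = 0.73966521
Factor = 1 - 0.82*(1 - 0.73966521) = 0.78652547
T_out = 381 * 0.78652547 = 299.67 K


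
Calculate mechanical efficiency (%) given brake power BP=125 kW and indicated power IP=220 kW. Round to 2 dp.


eta_mech = (BP / IP) * 100
Ratio = 125 / 220 = 0.5682
eta_mech = 0.5682 * 100 = 56.82%


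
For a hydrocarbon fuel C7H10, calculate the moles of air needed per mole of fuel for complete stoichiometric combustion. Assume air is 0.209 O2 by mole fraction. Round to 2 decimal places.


Balanced combustion: C7H10 + 9.5 O2 -> 7 CO2 + 5 H2O
O2 needed = C + H/4 = 7 + 10/4 = 9.50 moles
Air moles = O2 / 0.209 = 9.50 / 0.209 = 45.45 moles air


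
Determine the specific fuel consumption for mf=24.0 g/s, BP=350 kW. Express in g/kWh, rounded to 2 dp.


SFC = (mf / BP) * 3600
Rate = 24.0 / 350 = 0.068571 g/(s*kW)
SFC = 0.068571 * 3600 = 246.86 g/kWh


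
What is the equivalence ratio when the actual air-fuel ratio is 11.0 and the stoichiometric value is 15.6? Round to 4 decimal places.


phi = AFR_stoich / AFR_actual
phi = 15.6 / 11.0 = 1.4182


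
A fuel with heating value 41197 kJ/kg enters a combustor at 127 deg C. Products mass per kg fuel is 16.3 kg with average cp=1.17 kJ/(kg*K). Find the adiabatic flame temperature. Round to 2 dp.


T_ad = T_in + Hc / (m_p * cp)
Denominator = 16.3 * 1.17 = 19.0710
Temperature rise = 41197 / 19.0710 = 2160.19 K
T_ad = 127 + 2160.19 = 2287.19 deg C


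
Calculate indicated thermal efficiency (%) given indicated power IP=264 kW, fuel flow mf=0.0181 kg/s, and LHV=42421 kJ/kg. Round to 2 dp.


eta_ith = (IP / (mf * LHV)) * 100
Denominator = 0.0181 * 42421 = 767.8201 kW
eta_ith = (264 / 767.8201) * 100 = 34.38%


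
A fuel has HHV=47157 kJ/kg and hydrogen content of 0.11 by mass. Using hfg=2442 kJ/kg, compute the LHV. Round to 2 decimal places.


LHV = HHV - hfg * 9 * H
Water correction = 2442 * 9 * 0.11 = 2417.580 kJ/kg
LHV = 47157 - 2417.580 = 44739.42 kJ/kg


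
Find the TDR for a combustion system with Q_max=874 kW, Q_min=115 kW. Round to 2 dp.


TDR = Q_max / Q_min
TDR = 874 / 115 = 7.60


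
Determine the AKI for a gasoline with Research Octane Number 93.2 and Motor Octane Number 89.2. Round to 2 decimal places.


AKI = (RON + MON) / 2
AKI = (93.2 + 89.2) / 2
AKI = 182.4 / 2 = 91.20


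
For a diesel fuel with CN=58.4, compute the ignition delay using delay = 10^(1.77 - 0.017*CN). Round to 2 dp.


delay = 10^(1.77 - 0.017*CN)
Exponent = 1.77 - 0.017*58.4 = 0.7772
delay = 10^0.7772 = 5.99 ms


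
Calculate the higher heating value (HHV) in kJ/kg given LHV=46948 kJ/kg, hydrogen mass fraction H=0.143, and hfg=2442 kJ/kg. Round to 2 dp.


HHV = LHV + hfg * 9 * H
Water addition = 2442 * 9 * 0.143 = 3142.854 kJ/kg
HHV = 46948 + 3142.854 = 50090.85 kJ/kg


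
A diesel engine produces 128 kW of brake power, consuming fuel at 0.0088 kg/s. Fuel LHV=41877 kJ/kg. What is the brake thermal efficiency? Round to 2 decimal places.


eta_BTE = (BP / (mf * LHV)) * 100
Denominator = 0.0088 * 41877 = 368.5176 kW
eta_BTE = (128 / 368.5176) * 100 = 34.73%


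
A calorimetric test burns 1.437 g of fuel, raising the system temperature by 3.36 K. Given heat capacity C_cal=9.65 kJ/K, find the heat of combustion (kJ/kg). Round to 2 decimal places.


Hc = C_cal * delta_T / m_fuel
Q_released = 9.65 * 3.36 = 32.4240 kJ
m_fuel = 1.437 g = 1.437/1000 kg = 0.001437 kg
Hc = 32.4240 / 0.001437 = 22563.67 kJ/kg


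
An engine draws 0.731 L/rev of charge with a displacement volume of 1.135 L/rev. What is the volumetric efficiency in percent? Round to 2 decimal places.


eta_v = (V_actual / V_disp) * 100
Ratio = 0.731 / 1.135 = 0.6441
eta_v = 0.6441 * 100 = 64.41%


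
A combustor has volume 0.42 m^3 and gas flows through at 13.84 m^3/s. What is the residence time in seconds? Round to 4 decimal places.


tau = V / Q_flow
tau = 0.42 / 13.84 = 0.0303 s


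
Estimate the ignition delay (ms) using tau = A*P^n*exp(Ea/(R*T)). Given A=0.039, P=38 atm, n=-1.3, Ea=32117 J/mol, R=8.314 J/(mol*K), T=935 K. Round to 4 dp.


tau = A * P^n * exp(Ea/(R*T))
P^n = 38^(-1.3) = 0.00883652
Ea/(R*T) = 32117/(8.314*935) = 4.131553
exp(Ea/(R*T)) = 62.274568
tau = 0.039 * 0.00883652 * 62.274568 = 0.0215 ms


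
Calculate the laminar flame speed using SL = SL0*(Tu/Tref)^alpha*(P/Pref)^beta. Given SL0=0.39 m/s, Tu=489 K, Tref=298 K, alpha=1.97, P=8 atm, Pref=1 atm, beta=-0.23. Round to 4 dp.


SL = SL0 * (Tu/Tref)^alpha * (P/Pref)^beta
T ratio = 489/298 = 1.64093960
(T ratio)^alpha = 1.64093960^1.97 = 2.652970
(P/Pref)^beta = 8^(-0.23) = 0.619854
SL = 0.39 * 2.652970 * 0.619854 = 0.6413 m/s


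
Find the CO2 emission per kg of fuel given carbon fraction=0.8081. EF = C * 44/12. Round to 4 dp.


EF = C_frac * (M_CO2 / M_C)
EF = 0.8081 * (44/12)
EF = 0.8081 * 3.666667 = 2.9630 kg_CO2/kg_fuel


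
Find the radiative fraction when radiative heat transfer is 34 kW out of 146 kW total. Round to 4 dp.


f_rad = Q_rad / Q_total
f_rad = 34 / 146 = 0.2329


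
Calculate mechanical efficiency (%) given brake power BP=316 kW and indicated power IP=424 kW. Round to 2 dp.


eta_mech = (BP / IP) * 100
Ratio = 316 / 424 = 0.7453
eta_mech = 0.7453 * 100 = 74.53%


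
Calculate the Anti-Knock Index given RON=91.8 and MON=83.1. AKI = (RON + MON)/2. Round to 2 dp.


AKI = (RON + MON) / 2
AKI = (91.8 + 83.1) / 2
AKI = 174.9 / 2 = 87.45


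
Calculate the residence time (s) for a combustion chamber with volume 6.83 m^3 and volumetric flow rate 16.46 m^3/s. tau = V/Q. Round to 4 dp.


tau = V / Q_flow
tau = 6.83 / 16.46 = 0.4149 s


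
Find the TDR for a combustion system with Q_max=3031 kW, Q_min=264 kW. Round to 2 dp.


TDR = Q_max / Q_min
TDR = 3031 / 264 = 11.48


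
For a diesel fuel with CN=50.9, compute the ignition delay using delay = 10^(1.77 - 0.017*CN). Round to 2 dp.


delay = 10^(1.77 - 0.017*CN)
Exponent = 1.77 - 0.017*50.9 = 0.9047
delay = 10^0.9047 = 8.03 ms


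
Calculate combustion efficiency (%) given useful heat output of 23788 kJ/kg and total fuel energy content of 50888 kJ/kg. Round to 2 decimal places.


Efficiency = (Q_useful / Q_fuel) * 100
Efficiency = (23788 / 50888) * 100
Efficiency = 0.4675 * 100 = 46.75%


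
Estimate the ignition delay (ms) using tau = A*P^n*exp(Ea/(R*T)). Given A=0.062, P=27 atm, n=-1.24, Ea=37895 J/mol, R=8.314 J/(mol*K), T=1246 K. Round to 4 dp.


tau = A * P^n * exp(Ea/(R*T))
P^n = 27^(-1.24) = 0.01679225
Ea/(R*T) = 37895/(8.314*1246) = 3.658085
exp(Ea/(R*T)) = 38.787013
tau = 0.062 * 0.01679225 * 38.787013 = 0.0404 ms


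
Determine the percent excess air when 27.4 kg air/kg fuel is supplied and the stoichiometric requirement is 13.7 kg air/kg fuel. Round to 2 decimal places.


Excess air = actual - stoichiometric = 27.4 - 13.7 = 13.70 kg/kg fuel
Excess air % = (excess / stoich) * 100 = (13.70 / 13.7) * 100 = 100.00%


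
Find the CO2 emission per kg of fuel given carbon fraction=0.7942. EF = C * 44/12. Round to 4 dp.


EF = C_frac * (M_CO2 / M_C)
EF = 0.7942 * (44/12)
EF = 0.7942 * 3.666667 = 2.9121 kg_CO2/kg_fuel


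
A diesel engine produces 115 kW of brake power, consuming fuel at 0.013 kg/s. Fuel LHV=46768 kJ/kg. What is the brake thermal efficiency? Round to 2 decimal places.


eta_BTE = (BP / (mf * LHV)) * 100
Denominator = 0.013 * 46768 = 607.9840 kW
eta_BTE = (115 / 607.9840) * 100 = 18.91%


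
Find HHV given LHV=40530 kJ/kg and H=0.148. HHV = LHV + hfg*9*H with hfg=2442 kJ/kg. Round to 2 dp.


HHV = LHV + hfg * 9 * H
Water addition = 2442 * 9 * 0.148 = 3252.744 kJ/kg
HHV = 40530 + 3252.744 = 43782.74 kJ/kg


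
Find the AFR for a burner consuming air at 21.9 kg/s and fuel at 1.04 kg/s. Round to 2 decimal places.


AFR = m_air / m_fuel
AFR = 21.9 / 1.04 = 21.06


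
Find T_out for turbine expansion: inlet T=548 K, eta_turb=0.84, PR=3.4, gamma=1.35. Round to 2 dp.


T_out = T_in * (1 - eta * (1 - PR^(-(gamma-1)/gamma)))
Exponent = -(1.35-1)/1.35 = -0.25925926
PR^exp = 3.4^(-0.25925926) = 0.72813041
Factor = 1 - 0.84*(1 - 0.72813041) = 0.77162954
T_out = 548 * 0.77162954 = 422.85 K


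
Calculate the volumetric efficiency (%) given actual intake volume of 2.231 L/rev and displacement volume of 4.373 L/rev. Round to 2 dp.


eta_v = (V_actual / V_disp) * 100
Ratio = 2.231 / 4.373 = 0.5102
eta_v = 0.5102 * 100 = 51.02%


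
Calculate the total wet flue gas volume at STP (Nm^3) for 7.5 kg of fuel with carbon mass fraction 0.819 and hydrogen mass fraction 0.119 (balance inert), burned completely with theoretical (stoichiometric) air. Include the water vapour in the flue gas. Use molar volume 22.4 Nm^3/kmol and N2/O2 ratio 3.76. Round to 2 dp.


Per kg fuel: CO2 = (C/12 kmol)*22.4 = (0.819/12)*22.4 = 1.52880 Nm^3
Per kg fuel: H2O = (H/2 kmol)*22.4 = (0.119/2)*22.4 = 1.33280 Nm^3
O2 needed per kg fuel = C/12 + H/4 = 0.819/12 + 0.119/4 = 0.09800000 kmol
Per kg fuel: N2 = O2*3.76*22.4 = 0.09800000*3.76*22.4 = 8.25395 Nm^3
Total per kg = 1.52880 + 1.33280 + 8.25395 = 11.11555 Nm^3
Total = 11.11555 * 7.5 = 83.37 Nm^3


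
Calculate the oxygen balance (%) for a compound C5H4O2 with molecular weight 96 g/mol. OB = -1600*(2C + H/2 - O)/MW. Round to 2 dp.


OB = -1600 * (2C + H/2 - O) / MW
Inner = 2*5 + 4/2 - 2 = 10.00
OB = -1600 * 10.00 / 96 = -166.67%


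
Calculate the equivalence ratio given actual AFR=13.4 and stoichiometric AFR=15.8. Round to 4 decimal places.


phi = AFR_stoich / AFR_actual
phi = 15.8 / 13.4 = 1.1791


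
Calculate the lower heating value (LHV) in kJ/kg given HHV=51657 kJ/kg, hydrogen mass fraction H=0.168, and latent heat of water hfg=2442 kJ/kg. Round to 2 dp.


LHV = HHV - hfg * 9 * H
Water correction = 2442 * 9 * 0.168 = 3692.304 kJ/kg
LHV = 51657 - 3692.304 = 47964.70 kJ/kg


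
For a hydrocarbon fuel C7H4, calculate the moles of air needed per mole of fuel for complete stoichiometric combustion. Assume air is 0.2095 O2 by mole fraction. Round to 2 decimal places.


Balanced combustion: C7H4 + 8 O2 -> 7 CO2 + 2 H2O
O2 needed = C + H/4 = 7 + 4/4 = 8.00 moles
Air moles = O2 / 0.2095 = 8.00 / 0.2095 = 38.19 moles air


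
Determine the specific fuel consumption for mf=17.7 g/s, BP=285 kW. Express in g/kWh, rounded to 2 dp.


SFC = (mf / BP) * 3600
Rate = 17.7 / 285 = 0.062105 g/(s*kW)
SFC = 0.062105 * 3600 = 223.58 g/kWh


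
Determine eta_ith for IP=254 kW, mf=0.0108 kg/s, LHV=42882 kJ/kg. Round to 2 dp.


eta_ith = (IP / (mf * LHV)) * 100
Denominator = 0.0108 * 42882 = 463.1256 kW
eta_ith = (254 / 463.1256) * 100 = 54.84%


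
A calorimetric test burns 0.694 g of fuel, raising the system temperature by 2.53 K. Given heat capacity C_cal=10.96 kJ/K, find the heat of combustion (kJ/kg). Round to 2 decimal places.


Hc = C_cal * delta_T / m_fuel
Q_released = 10.96 * 2.53 = 27.7288 kJ
m_fuel = 0.694 g = 0.694/1000 kg = 0.000694 kg
Hc = 27.7288 / 0.000694 = 39955.04 kJ/kg


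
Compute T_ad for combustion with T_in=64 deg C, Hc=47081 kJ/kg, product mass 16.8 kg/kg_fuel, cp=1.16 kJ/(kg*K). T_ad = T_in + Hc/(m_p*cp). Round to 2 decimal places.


T_ad = T_in + Hc / (m_p * cp)
Denominator = 16.8 * 1.16 = 19.4880
Temperature rise = 47081 / 19.4880 = 2415.90 K
T_ad = 64 + 2415.90 = 2479.90 deg C


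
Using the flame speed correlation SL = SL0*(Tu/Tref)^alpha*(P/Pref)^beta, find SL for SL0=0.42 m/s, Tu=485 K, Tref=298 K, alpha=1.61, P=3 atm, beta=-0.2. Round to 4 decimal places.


SL = SL0 * (Tu/Tref)^alpha * (P/Pref)^beta
T ratio = 485/298 = 1.62751678
(T ratio)^alpha = 1.62751678^1.61 = 2.190564
(P/Pref)^beta = 3^(-0.2) = 0.802742
SL = 0.42 * 2.190564 * 0.802742 = 0.7386 m/s


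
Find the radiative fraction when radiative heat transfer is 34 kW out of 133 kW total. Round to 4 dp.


f_rad = Q_rad / Q_total
f_rad = 34 / 133 = 0.2556


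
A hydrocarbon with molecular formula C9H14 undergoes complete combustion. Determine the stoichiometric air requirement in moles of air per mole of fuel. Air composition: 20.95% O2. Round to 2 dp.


Balanced combustion: C9H14 + 12.5 O2 -> 9 CO2 + 7 H2O
O2 needed = C + H/4 = 9 + 14/4 = 12.50 moles
Air moles = O2 / 0.2095 = 12.50 / 0.2095 = 59.67 moles air


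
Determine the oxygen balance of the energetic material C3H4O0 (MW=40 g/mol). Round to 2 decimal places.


OB = -1600 * (2C + H/2 - O) / MW
Inner = 2*3 + 4/2 - 0 = 8.00
OB = -1600 * 8.00 / 40 = -320.00%


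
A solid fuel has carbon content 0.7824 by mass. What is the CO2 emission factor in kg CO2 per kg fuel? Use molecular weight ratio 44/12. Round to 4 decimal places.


EF = C_frac * (M_CO2 / M_C)
EF = 0.7824 * (44/12)
EF = 0.7824 * 3.666667 = 2.8688 kg_CO2/kg_fuel


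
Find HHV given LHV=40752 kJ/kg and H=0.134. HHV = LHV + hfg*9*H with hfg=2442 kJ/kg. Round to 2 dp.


HHV = LHV + hfg * 9 * H
Water addition = 2442 * 9 * 0.134 = 2945.052 kJ/kg
HHV = 40752 + 2945.052 = 43697.05 kJ/kg


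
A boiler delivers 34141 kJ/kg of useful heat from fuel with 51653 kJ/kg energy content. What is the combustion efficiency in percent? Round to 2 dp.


Efficiency = (Q_useful / Q_fuel) * 100
Efficiency = (34141 / 51653) * 100
Efficiency = 0.6610 * 100 = 66.10%


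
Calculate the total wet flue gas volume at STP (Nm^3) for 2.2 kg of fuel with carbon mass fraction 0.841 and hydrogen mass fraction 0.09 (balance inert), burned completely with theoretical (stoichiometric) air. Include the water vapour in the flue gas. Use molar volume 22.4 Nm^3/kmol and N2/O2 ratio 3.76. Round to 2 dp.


Per kg fuel: CO2 = (C/12 kmol)*22.4 = (0.841/12)*22.4 = 1.56987 Nm^3
Per kg fuel: H2O = (H/2 kmol)*22.4 = (0.09/2)*22.4 = 1.00800 Nm^3
O2 needed per kg fuel = C/12 + H/4 = 0.841/12 + 0.09/4 = 0.09258333 kmol
Per kg fuel: N2 = O2*3.76*22.4 = 0.09258333*3.76*22.4 = 7.79774 Nm^3
Total per kg = 1.56987 + 1.00800 + 7.79774 = 10.37561 Nm^3
Total = 10.37561 * 2.2 = 22.83 Nm^3


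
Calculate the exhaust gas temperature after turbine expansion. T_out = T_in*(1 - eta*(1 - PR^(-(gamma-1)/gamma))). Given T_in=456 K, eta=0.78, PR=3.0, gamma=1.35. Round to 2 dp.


T_out = T_in * (1 - eta * (1 - PR^(-(gamma-1)/gamma)))
Exponent = -(1.35-1)/1.35 = -0.25925926
PR^exp = 3.0^(-0.25925926) = 0.75214556
Factor = 1 - 0.78*(1 - 0.75214556) = 0.80667354
T_out = 456 * 0.80667354 = 367.84 K


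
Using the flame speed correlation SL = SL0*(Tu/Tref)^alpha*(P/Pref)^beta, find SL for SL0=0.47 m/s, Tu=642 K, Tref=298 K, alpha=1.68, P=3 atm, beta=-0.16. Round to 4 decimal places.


SL = SL0 * (Tu/Tref)^alpha * (P/Pref)^beta
T ratio = 642/298 = 2.15436242
(T ratio)^alpha = 2.15436242^1.68 = 3.630576
(P/Pref)^beta = 3^(-0.16) = 0.838804
SL = 0.47 * 3.630576 * 0.838804 = 1.4313 m/s


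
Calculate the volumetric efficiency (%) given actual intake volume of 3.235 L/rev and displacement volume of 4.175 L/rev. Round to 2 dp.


eta_v = (V_actual / V_disp) * 100
Ratio = 3.235 / 4.175 = 0.7749
eta_v = 0.7749 * 100 = 77.49%


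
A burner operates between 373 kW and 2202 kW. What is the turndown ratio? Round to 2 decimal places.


TDR = Q_max / Q_min
TDR = 2202 / 373 = 5.90


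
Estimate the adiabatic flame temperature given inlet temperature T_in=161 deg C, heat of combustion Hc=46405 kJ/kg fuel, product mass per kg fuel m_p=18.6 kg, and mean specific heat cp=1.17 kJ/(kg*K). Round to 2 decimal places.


T_ad = T_in + Hc / (m_p * cp)
Denominator = 18.6 * 1.17 = 21.7620
Temperature rise = 46405 / 21.7620 = 2132.39 K
T_ad = 161 + 2132.39 = 2293.39 deg C


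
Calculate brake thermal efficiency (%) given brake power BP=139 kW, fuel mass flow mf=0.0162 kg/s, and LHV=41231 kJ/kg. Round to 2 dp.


eta_BTE = (BP / (mf * LHV)) * 100
Denominator = 0.0162 * 41231 = 667.9422 kW
eta_BTE = (139 / 667.9422) * 100 = 20.81%


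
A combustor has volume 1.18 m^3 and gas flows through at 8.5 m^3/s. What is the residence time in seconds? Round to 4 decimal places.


tau = V / Q_flow
tau = 1.18 / 8.5 = 0.1388 s


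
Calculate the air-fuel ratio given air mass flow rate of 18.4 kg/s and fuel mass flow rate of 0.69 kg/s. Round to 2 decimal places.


AFR = m_air / m_fuel
AFR = 18.4 / 0.69 = 26.67


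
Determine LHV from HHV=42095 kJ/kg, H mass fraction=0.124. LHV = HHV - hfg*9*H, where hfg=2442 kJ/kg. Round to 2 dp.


LHV = HHV - hfg * 9 * H
Water correction = 2442 * 9 * 0.124 = 2725.272 kJ/kg
LHV = 42095 - 2725.272 = 39369.73 kJ/kg


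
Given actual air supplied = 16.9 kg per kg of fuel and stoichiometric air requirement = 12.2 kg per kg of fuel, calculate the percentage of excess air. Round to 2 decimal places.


Excess air = actual - stoichiometric = 16.9 - 12.2 = 4.70 kg/kg fuel
Excess air % = (excess / stoich) * 100 = (4.70 / 12.2) * 100 = 38.52%


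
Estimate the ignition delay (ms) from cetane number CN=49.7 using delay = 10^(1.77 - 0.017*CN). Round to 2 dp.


delay = 10^(1.77 - 0.017*CN)
Exponent = 1.77 - 0.017*49.7 = 0.9251
delay = 10^0.9251 = 8.42 ms


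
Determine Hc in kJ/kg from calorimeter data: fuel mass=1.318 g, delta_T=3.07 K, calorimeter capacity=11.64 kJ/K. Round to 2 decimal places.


Hc = C_cal * delta_T / m_fuel
Q_released = 11.64 * 3.07 = 35.7348 kJ
m_fuel = 1.318 g = 1.318/1000 kg = 0.001318 kg
Hc = 35.7348 / 0.001318 = 27112.90 kJ/kg


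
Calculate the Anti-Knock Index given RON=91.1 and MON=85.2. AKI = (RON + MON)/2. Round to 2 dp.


AKI = (RON + MON) / 2
AKI = (91.1 + 85.2) / 2
AKI = 176.3 / 2 = 88.15


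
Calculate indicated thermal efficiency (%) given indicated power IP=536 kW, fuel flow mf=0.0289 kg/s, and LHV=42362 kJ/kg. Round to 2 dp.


eta_ith = (IP / (mf * LHV)) * 100
Denominator = 0.0289 * 42362 = 1224.2618 kW
eta_ith = (536 / 1224.2618) * 100 = 43.78%


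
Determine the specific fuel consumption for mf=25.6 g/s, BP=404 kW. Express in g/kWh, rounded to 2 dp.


SFC = (mf / BP) * 3600
Rate = 25.6 / 404 = 0.063366 g/(s*kW)
SFC = 0.063366 * 3600 = 228.12 g/kWh


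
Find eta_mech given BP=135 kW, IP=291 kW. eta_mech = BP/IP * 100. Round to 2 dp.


eta_mech = (BP / IP) * 100
Ratio = 135 / 291 = 0.4639
eta_mech = 0.4639 * 100 = 46.39%


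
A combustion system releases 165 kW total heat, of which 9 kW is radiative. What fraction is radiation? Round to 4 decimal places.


f_rad = Q_rad / Q_total
f_rad = 9 / 165 = 0.0545


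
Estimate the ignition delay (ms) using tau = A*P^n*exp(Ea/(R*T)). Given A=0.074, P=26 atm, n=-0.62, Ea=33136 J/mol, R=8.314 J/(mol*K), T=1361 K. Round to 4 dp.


tau = A * P^n * exp(Ea/(R*T))
P^n = 26^(-0.62) = 0.13265283
Ea/(R*T) = 33136/(8.314*1361) = 2.928410
exp(Ea/(R*T)) = 18.697884
tau = 0.074 * 0.13265283 * 18.697884 = 0.1835 ms


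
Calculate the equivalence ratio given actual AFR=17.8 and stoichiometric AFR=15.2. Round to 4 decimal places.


phi = AFR_stoich / AFR_actual
phi = 15.2 / 17.8 = 0.8539


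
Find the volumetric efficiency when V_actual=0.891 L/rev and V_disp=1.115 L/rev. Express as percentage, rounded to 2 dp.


eta_v = (V_actual / V_disp) * 100
Ratio = 0.891 / 1.115 = 0.7991
eta_v = 0.7991 * 100 = 79.91%


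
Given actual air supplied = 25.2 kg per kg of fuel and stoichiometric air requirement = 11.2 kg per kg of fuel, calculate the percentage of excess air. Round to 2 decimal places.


Excess air = actual - stoichiometric = 25.2 - 11.2 = 14.00 kg/kg fuel
Excess air % = (excess / stoich) * 100 = (14.00 / 11.2) * 100 = 125.00%


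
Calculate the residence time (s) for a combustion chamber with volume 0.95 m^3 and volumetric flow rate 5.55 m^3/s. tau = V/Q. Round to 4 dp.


tau = V / Q_flow
tau = 0.95 / 5.55 = 0.1712 s
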